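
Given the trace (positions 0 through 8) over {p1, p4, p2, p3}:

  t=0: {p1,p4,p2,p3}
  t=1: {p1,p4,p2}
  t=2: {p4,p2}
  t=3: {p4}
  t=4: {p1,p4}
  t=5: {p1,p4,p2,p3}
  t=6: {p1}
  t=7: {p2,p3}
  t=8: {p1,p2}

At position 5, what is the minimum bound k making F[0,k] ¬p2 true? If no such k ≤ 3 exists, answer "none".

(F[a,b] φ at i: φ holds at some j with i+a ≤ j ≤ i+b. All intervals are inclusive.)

Scan j = 5,6,… for ¬p2:
  j=5: fails
  j=6: holds
First hit at j=6, so smallest k = 6-5 = 1.

1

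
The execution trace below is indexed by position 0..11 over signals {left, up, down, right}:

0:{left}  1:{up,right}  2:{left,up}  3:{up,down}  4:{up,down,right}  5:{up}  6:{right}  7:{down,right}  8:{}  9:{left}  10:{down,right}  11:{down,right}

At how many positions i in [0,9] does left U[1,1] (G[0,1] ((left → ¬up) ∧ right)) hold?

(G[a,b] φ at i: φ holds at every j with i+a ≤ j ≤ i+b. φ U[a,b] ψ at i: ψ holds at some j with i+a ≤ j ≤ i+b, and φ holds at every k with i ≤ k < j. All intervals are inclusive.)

1

Evaluate at each i in [0,9]:
  i=0: ✗ (no rhs in [1,1])
  i=1: ✗ (no rhs in [2,2])
  i=2: ✗ (no rhs in [3,3])
  i=3: ✗ (no rhs in [4,4])
  i=4: ✗ (no rhs in [5,5])
  i=5: ✗ (lhs fails at k=5 before rhs at j=6)
  i=6: ✗ (no rhs in [7,7])
  i=7: ✗ (no rhs in [8,8])
  i=8: ✗ (no rhs in [9,9])
  i=9: ✓ (rhs at j=10; lhs holds on [9,9])
Positions where it holds: {9} → 1.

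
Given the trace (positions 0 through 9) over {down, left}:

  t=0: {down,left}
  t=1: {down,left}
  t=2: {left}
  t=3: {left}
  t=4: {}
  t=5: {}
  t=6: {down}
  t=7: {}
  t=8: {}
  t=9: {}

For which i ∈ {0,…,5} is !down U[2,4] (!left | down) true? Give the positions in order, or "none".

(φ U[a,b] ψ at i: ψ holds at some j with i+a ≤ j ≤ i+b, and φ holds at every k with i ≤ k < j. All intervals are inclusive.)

Evaluate at each i in [0,5]:
  i=0: ✗ (lhs fails at k=0 before rhs at j=4)
  i=1: ✗ (lhs fails at k=1 before rhs at j=4)
  i=2: ✓ (rhs at j=4; lhs holds on [2,3])
  i=3: ✓ (rhs at j=5; lhs holds on [3,4])
  i=4: ✓ (rhs at j=6; lhs holds on [4,5])
  i=5: ✗ (lhs fails at k=6 before rhs at j=7)

2, 3, 4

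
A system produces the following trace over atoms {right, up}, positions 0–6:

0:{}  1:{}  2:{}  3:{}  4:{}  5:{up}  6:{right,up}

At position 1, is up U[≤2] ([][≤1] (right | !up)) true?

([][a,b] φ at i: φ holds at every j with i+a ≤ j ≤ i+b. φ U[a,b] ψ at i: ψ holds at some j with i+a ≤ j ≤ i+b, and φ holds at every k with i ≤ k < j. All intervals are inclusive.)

Holds

Need some j in [1,3] with [][≤1] (right | !up), and up at every k in [1,j-1].
  j=1: [][≤1] (right | !up) holds; no prefix to check → satisfied.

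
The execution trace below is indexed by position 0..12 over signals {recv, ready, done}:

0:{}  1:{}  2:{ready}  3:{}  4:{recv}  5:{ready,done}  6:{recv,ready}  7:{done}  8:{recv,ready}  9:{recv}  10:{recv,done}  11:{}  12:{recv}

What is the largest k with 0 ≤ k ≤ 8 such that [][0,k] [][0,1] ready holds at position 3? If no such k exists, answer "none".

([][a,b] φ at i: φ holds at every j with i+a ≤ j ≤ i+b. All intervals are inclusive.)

[][0,1] ready must hold from j=3 onward; find where it first fails.
  j=3: fails → no k works.

none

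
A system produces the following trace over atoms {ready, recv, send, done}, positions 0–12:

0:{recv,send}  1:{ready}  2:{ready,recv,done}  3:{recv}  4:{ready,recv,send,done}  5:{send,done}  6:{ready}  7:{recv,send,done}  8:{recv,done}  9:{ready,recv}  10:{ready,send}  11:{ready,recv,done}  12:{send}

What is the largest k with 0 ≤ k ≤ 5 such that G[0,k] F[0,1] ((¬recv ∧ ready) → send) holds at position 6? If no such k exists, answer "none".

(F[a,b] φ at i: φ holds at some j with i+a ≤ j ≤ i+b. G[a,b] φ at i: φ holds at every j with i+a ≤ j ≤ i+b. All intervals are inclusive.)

F[0,1] ((¬recv ∧ ready) → send) must hold from j=6 onward; find where it first fails.
  j=6: holds
  j=7: holds
  j=8: holds
  j=9: holds
  j=10: holds
  j=11: holds
Holds through j=11; largest k = 5.

5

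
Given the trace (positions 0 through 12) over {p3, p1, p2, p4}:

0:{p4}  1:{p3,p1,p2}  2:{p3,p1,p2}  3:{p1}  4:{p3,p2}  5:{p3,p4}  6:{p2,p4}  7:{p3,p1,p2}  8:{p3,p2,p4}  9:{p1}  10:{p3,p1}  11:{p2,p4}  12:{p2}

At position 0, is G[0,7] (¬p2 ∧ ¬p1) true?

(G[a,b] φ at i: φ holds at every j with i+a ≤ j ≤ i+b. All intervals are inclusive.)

Check (¬p2 ∧ ¬p1) at every j in [0,7]:
  j=0: true
  j=1: false
  j=2: false
  j=3: false
  j=4: false
  j=5: true
  j=6: false
  j=7: false
Fails at j=1 → formula fails.

False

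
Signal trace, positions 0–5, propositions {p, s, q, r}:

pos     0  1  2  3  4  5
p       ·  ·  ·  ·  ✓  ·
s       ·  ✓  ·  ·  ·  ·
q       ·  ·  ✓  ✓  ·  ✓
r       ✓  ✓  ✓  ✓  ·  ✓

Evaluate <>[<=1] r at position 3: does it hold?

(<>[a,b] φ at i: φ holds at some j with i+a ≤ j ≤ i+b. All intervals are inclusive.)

Yes

Check r at each j in [3,4]:
  j=3: true
  j=4: false
Found at j=3 → formula holds.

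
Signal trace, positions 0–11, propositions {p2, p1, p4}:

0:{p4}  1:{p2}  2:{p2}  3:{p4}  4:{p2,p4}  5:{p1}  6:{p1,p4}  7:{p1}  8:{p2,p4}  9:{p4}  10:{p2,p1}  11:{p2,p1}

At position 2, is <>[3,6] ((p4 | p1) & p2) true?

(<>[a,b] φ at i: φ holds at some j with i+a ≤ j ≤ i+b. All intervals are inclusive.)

Check ((p4 | p1) & p2) at each j in [5,8]:
  j=5: false
  j=6: false
  j=7: false
  j=8: true
Found at j=8 → formula holds.

Yes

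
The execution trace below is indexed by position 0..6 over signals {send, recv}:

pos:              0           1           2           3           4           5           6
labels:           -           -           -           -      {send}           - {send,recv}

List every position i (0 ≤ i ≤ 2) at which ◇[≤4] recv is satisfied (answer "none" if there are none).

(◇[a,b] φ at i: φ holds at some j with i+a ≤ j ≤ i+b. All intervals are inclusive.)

Evaluate at each i in [0,2]:
  i=0: ✗ (none in [0,4])
  i=1: ✗ (none in [1,5])
  i=2: ✓ (witness j=6)

2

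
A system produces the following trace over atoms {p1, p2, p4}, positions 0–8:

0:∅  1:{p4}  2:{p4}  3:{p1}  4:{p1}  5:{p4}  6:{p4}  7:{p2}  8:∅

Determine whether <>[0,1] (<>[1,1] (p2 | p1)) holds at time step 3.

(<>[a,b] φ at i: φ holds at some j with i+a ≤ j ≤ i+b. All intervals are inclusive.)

Check <>[1,1] (p2 | p1) at each j in [3,4]:
  j=3: holds (witness at 4)
  j=4: fails (none in [5,5])
Found at j=3 → formula holds.

True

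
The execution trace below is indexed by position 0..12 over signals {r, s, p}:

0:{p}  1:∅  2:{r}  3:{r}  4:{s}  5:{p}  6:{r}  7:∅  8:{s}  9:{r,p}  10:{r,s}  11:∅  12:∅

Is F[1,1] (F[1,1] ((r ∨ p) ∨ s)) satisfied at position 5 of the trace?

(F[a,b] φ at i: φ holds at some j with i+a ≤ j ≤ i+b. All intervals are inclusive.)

Check F[1,1] ((r ∨ p) ∨ s) at each j in [6,6]:
  j=6: fails (none in [7,7])
No position in the window satisfies it → formula fails.

False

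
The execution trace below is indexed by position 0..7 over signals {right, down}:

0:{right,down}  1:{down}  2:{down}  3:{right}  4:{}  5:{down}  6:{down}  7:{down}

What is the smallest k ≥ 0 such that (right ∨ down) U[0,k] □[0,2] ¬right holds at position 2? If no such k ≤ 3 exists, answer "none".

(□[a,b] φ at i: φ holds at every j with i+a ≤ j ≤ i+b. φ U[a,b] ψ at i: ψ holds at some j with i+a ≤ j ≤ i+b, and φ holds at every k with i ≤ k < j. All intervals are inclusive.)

Need earliest j ≥ 2 with □[0,2] ¬right, and (right ∨ down) at every k in [2,j-1].
  j=2: rhs fails.
  j=3: rhs fails.
  j=4: rhs holds; lhs holds on [2,3]. k = 2.

2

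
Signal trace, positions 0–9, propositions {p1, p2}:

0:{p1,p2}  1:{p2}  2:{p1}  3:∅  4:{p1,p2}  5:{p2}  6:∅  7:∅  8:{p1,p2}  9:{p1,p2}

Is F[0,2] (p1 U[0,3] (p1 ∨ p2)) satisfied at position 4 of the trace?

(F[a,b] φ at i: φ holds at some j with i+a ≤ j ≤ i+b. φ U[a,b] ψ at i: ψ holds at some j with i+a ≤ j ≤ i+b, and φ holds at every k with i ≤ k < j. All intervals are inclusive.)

True

Check (p1 U[0,3] (p1 ∨ p2)) at each j in [4,6]:
  j=4: holds
  j=5: holds
  j=6: fails
Found at j=4 → formula holds.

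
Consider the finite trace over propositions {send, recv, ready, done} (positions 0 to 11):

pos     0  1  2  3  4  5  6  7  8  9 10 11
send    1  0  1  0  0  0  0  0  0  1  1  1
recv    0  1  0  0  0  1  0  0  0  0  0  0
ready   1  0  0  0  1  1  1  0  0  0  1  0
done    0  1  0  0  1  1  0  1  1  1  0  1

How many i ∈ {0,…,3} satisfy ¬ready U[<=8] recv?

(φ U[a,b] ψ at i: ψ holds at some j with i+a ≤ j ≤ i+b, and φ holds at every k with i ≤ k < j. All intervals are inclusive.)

Evaluate at each i in [0,3]:
  i=0: ✗ (lhs fails at k=0 before rhs at j=1)
  i=1: ✓ (rhs at j=1)
  i=2: ✗ (lhs fails at k=4 before rhs at j=5)
  i=3: ✗ (lhs fails at k=4 before rhs at j=5)
Positions where it holds: {1} → 1.

1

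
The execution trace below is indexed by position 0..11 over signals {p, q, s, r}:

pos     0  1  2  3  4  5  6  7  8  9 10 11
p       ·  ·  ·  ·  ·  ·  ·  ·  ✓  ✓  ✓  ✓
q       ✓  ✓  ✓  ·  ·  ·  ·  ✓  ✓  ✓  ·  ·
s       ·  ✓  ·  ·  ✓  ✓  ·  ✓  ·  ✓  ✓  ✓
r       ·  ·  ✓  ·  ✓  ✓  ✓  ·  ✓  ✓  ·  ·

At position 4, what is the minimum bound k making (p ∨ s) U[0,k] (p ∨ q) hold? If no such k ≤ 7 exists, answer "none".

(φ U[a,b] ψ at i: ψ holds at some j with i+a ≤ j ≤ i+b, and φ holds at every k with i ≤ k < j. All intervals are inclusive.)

none

Need earliest j ≥ 4 with (p ∨ q), and (p ∨ s) at every k in [4,j-1].
  j=4: rhs fails.
  j=5: rhs fails.
  j=6: rhs fails.
  j=7: rhs holds but lhs fails at k=6.
  j=8: rhs holds but lhs fails at k=6.
  j=9: rhs holds but lhs fails at k=6.
  j=10: rhs holds but lhs fails at k=6.
  j=11: rhs holds but lhs fails at k=6.
No witness within the range → none.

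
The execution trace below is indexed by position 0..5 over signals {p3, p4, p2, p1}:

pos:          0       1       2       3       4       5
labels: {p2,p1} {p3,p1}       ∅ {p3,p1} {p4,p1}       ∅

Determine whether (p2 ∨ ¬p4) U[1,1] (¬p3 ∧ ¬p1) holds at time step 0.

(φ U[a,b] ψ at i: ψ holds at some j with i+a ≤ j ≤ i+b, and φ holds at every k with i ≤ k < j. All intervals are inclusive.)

Need some j in [1,1] with (¬p3 ∧ ¬p1), and (p2 ∨ ¬p4) at every k in [0,j-1].
  j=1: (¬p3 ∧ ¬p1) false.
No j in the window works → until fails.

False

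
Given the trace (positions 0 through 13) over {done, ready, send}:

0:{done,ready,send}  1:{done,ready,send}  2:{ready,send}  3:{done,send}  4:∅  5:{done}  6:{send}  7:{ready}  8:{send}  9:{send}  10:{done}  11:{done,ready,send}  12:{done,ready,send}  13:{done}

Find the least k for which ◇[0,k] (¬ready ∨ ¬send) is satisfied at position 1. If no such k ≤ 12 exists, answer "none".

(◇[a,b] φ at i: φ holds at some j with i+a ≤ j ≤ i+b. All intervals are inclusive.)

Scan j = 1,2,… for (¬ready ∨ ¬send):
  j=1: fails
  j=2: fails
  j=3: holds
First hit at j=3, so smallest k = 3-1 = 2.

2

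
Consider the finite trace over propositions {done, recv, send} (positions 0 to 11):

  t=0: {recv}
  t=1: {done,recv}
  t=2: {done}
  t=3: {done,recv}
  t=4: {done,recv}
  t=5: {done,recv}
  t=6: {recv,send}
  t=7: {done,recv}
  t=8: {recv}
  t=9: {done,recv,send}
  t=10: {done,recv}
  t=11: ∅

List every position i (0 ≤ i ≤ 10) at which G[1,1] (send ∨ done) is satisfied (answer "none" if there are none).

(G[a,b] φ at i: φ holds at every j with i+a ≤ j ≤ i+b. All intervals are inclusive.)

Evaluate at each i in [0,10]:
  i=0: ✓ (all of [1,1])
  i=1: ✓ (all of [2,2])
  i=2: ✓ (all of [3,3])
  i=3: ✓ (all of [4,4])
  i=4: ✓ (all of [5,5])
  i=5: ✓ (all of [6,6])
  i=6: ✓ (all of [7,7])
  i=7: ✗ (fails at j=8)
  i=8: ✓ (all of [9,9])
  i=9: ✓ (all of [10,10])
  i=10: ✗ (fails at j=11)

0, 1, 2, 3, 4, 5, 6, 8, 9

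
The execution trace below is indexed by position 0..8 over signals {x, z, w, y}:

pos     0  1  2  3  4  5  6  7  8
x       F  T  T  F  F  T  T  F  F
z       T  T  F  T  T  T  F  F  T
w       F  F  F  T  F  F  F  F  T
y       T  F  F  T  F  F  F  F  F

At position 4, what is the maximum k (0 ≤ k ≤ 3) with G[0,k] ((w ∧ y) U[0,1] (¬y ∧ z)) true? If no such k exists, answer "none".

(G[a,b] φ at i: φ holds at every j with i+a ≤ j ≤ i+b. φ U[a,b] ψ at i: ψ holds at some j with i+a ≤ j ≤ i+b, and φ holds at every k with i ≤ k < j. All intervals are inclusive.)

1

((w ∧ y) U[0,1] (¬y ∧ z)) must hold from j=4 onward; find where it first fails.
  j=4: holds
  j=5: holds
  j=6: fails
Holds on [4,5], so largest k = 1.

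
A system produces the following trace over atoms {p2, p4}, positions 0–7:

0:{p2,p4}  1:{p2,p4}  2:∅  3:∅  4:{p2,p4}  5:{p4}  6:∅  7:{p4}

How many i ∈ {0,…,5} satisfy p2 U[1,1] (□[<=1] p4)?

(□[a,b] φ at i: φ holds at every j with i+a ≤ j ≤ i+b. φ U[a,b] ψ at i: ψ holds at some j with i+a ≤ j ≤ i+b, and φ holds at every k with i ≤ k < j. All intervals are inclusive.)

Evaluate at each i in [0,5]:
  i=0: ✗ (no rhs in [1,1])
  i=1: ✗ (no rhs in [2,2])
  i=2: ✗ (no rhs in [3,3])
  i=3: ✗ (lhs fails at k=3 before rhs at j=4)
  i=4: ✗ (no rhs in [5,5])
  i=5: ✗ (no rhs in [6,6])
Positions where it holds: {} → 0.

0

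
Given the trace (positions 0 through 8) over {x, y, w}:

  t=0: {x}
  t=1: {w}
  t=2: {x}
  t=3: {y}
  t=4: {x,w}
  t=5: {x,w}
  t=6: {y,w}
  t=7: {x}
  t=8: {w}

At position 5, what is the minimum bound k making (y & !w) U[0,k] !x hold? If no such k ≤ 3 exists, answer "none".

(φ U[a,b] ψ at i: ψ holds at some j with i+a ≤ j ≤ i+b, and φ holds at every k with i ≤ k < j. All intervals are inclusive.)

Need earliest j ≥ 5 with !x, and (y & !w) at every k in [5,j-1].
  j=5: rhs fails.
  j=6: rhs holds but lhs fails at k=5.
  j=7: rhs fails.
  j=8: rhs holds but lhs fails at k=5.
No witness within the range → none.

none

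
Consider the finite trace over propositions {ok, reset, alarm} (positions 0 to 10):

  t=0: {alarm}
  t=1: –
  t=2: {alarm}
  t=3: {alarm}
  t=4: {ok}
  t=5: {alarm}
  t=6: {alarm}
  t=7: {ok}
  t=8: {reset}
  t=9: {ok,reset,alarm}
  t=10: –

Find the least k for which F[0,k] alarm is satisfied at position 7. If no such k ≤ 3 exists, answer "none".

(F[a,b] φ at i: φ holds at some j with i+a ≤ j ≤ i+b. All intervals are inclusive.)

Scan j = 7,8,… for alarm:
  j=7: fails
  j=8: fails
  j=9: holds
First hit at j=9, so smallest k = 9-7 = 2.

2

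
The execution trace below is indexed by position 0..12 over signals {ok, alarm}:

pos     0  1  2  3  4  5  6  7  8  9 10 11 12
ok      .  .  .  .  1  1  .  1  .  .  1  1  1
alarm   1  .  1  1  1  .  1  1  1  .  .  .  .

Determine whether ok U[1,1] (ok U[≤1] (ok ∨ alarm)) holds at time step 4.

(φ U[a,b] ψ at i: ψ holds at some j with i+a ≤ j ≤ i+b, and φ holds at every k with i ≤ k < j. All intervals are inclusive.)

Need some j in [5,5] with (ok U[≤1] (ok ∨ alarm)), and ok at every k in [4,j-1].
  j=5: (ok U[≤1] (ok ∨ alarm)) holds; ok holds at every k in [4,4] → satisfied.

Yes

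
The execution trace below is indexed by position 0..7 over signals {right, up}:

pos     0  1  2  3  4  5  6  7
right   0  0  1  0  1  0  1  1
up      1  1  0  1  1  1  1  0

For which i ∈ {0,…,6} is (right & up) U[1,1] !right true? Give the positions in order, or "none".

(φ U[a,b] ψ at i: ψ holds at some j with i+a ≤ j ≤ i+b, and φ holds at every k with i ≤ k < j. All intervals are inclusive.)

4

Evaluate at each i in [0,6]:
  i=0: ✗ (lhs fails at k=0 before rhs at j=1)
  i=1: ✗ (no rhs in [2,2])
  i=2: ✗ (lhs fails at k=2 before rhs at j=3)
  i=3: ✗ (no rhs in [4,4])
  i=4: ✓ (rhs at j=5; lhs holds on [4,4])
  i=5: ✗ (no rhs in [6,6])
  i=6: ✗ (no rhs in [7,7])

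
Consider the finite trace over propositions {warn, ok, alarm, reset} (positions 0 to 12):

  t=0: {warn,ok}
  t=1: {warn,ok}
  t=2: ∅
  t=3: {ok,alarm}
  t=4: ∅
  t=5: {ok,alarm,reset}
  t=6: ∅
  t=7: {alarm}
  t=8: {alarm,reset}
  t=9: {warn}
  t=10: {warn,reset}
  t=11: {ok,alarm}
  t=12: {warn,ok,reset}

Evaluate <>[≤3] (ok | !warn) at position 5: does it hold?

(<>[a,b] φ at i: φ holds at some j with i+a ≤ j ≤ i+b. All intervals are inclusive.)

Check (ok | !warn) at each j in [5,8]:
  j=5: true
  j=6: true
  j=7: true
  j=8: true
Found at j=5 → formula holds.

Holds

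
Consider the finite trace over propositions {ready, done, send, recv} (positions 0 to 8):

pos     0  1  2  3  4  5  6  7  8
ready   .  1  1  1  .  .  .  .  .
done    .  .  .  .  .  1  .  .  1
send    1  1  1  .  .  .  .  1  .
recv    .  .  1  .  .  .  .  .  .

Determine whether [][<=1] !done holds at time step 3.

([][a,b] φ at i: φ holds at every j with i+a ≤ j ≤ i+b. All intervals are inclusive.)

Yes

Check !done at every j in [3,4]:
  j=3: true
  j=4: true
All positions satisfy it → formula holds.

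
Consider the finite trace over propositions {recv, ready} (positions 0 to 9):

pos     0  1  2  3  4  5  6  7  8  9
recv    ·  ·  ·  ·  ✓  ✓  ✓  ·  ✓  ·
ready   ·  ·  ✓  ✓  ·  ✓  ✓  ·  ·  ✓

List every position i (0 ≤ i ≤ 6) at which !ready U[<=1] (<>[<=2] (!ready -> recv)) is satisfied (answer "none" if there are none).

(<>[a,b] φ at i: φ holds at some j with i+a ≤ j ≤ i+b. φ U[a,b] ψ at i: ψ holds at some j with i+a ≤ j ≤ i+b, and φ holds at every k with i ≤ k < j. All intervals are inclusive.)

0, 1, 2, 3, 4, 5, 6

Evaluate at each i in [0,6]:
  i=0: ✓ (rhs at j=0)
  i=1: ✓ (rhs at j=1)
  i=2: ✓ (rhs at j=2)
  i=3: ✓ (rhs at j=3)
  i=4: ✓ (rhs at j=4)
  i=5: ✓ (rhs at j=5)
  i=6: ✓ (rhs at j=6)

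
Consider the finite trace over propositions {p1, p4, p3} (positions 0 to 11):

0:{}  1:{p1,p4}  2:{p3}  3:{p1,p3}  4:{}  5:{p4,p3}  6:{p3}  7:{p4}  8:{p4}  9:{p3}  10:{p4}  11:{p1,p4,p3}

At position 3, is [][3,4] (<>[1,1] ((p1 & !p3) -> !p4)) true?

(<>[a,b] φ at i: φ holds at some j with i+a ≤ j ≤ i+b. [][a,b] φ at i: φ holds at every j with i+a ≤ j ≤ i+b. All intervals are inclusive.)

Check <>[1,1] ((p1 & !p3) -> !p4) at every j in [6,7]:
  j=6: holds (witness at 7)
  j=7: holds (witness at 8)
All positions satisfy it → formula holds.

Yes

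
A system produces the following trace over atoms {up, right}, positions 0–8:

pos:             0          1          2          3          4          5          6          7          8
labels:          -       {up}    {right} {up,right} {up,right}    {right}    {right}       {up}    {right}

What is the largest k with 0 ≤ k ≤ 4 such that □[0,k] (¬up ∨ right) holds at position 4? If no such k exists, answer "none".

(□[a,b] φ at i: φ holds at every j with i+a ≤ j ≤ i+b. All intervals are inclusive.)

2

(¬up ∨ right) must hold from j=4 onward; find where it first fails.
  j=4: holds
  j=5: holds
  j=6: holds
  j=7: fails
Holds on [4,6], so largest k = 2.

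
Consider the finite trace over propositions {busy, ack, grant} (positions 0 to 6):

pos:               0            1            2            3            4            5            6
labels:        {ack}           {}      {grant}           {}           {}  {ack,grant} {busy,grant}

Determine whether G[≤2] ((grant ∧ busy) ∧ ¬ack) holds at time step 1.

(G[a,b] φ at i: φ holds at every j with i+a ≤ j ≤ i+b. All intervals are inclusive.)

Check ((grant ∧ busy) ∧ ¬ack) at every j in [1,3]:
  j=1: false
  j=2: false
  j=3: false
Fails at j=1 → formula fails.

Does not hold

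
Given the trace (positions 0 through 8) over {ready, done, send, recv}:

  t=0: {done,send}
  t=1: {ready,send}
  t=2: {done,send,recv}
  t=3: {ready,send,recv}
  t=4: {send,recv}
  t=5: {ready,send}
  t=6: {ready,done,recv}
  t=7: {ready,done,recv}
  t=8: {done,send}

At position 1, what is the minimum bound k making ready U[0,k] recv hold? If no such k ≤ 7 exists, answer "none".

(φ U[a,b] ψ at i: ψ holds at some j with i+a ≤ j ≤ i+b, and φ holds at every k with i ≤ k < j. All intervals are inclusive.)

1

Need earliest j ≥ 1 with recv, and ready at every k in [1,j-1].
  j=1: rhs fails.
  j=2: rhs holds; lhs holds on [1,1]. k = 1.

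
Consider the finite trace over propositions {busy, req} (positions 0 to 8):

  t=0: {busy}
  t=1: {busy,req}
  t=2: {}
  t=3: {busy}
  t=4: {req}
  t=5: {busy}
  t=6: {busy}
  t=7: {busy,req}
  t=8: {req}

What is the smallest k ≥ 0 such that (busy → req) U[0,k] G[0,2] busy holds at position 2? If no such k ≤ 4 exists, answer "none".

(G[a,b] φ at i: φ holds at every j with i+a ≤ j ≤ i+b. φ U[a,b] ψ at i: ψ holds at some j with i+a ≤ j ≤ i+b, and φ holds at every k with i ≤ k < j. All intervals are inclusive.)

Need earliest j ≥ 2 with G[0,2] busy, and (busy → req) at every k in [2,j-1].
  j=2: rhs fails.
  j=3: rhs fails.
  j=4: rhs fails.
  j=5: rhs holds but lhs fails at k=3.
  j=6: rhs fails.
No witness within the range → none.

none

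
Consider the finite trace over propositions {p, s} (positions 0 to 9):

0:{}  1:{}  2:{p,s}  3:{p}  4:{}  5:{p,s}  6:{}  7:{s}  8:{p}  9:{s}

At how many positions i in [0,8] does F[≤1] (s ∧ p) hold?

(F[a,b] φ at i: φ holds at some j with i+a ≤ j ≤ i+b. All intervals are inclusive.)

Evaluate at each i in [0,8]:
  i=0: ✗ (none in [0,1])
  i=1: ✓ (witness j=2)
  i=2: ✓ (witness j=2)
  i=3: ✗ (none in [3,4])
  i=4: ✓ (witness j=5)
  i=5: ✓ (witness j=5)
  i=6: ✗ (none in [6,7])
  i=7: ✗ (none in [7,8])
  i=8: ✗ (none in [8,9])
Positions where it holds: {1, 2, 4, 5} → 4.

4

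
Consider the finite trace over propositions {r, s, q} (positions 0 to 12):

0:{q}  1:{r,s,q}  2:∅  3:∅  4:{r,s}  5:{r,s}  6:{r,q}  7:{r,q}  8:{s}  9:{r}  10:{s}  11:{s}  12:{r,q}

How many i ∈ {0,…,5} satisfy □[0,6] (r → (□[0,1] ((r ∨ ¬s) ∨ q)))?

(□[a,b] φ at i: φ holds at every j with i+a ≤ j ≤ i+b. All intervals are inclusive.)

Evaluate at each i in [0,5]:
  i=0: ✓ (all of [0,6])
  i=1: ✗ (fails at j=7)
  i=2: ✗ (fails at j=7)
  i=3: ✗ (fails at j=7)
  i=4: ✗ (fails at j=7)
  i=5: ✗ (fails at j=7)
Positions where it holds: {0} → 1.

1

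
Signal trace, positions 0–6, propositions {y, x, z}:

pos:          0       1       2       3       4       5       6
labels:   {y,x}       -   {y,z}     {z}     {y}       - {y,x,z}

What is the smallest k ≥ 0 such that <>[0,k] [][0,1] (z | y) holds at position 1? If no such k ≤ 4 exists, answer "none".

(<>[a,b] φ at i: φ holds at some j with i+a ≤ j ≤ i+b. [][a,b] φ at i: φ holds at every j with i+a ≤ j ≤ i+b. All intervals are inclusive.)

1

Scan j = 1,2,… for [][0,1] (z | y):
  j=1: fails
  j=2: holds
First hit at j=2, so smallest k = 2-1 = 1.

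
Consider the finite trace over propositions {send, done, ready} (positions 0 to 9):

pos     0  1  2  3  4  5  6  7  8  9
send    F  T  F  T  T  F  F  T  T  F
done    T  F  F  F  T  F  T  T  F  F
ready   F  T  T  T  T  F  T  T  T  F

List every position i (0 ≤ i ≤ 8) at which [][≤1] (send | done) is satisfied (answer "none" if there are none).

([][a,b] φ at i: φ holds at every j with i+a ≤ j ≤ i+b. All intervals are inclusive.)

Evaluate at each i in [0,8]:
  i=0: ✓ (all of [0,1])
  i=1: ✗ (fails at j=2)
  i=2: ✗ (fails at j=2)
  i=3: ✓ (all of [3,4])
  i=4: ✗ (fails at j=5)
  i=5: ✗ (fails at j=5)
  i=6: ✓ (all of [6,7])
  i=7: ✓ (all of [7,8])
  i=8: ✗ (fails at j=9)

0, 3, 6, 7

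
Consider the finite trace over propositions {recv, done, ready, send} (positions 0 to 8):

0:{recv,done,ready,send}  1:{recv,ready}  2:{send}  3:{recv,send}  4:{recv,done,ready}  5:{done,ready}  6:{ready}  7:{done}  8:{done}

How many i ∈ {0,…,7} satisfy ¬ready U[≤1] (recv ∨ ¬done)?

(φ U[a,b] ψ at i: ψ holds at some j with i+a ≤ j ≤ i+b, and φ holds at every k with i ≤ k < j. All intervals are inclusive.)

6

Evaluate at each i in [0,7]:
  i=0: ✓ (rhs at j=0)
  i=1: ✓ (rhs at j=1)
  i=2: ✓ (rhs at j=2)
  i=3: ✓ (rhs at j=3)
  i=4: ✓ (rhs at j=4)
  i=5: ✗ (lhs fails at k=5 before rhs at j=6)
  i=6: ✓ (rhs at j=6)
  i=7: ✗ (no rhs in [7,8])
Positions where it holds: {0, 1, 2, 3, 4, 6} → 6.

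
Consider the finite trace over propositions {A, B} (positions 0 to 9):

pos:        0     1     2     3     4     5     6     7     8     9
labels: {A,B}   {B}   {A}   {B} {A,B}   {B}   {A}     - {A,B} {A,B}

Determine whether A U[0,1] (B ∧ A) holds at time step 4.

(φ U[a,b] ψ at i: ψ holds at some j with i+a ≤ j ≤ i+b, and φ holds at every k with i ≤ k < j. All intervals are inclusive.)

Need some j in [4,5] with (B ∧ A), and A at every k in [4,j-1].
  j=4: (B ∧ A) holds; no prefix to check → satisfied.

Holds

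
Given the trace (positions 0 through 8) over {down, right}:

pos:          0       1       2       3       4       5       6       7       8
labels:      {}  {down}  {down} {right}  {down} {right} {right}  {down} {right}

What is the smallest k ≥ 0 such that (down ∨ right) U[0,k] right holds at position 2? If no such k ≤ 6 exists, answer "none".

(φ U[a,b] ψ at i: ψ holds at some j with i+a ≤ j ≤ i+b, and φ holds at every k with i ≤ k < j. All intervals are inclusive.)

1

Need earliest j ≥ 2 with right, and (down ∨ right) at every k in [2,j-1].
  j=2: rhs fails.
  j=3: rhs holds; lhs holds on [2,2]. k = 1.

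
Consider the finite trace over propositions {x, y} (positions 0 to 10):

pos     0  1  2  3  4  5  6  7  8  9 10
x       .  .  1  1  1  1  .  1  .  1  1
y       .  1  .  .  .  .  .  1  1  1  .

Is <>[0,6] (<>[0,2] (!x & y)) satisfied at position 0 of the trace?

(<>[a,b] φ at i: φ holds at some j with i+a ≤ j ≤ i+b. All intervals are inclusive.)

True

Check <>[0,2] (!x & y) at each j in [0,6]:
  j=0: holds (witness at 1)
  j=1: holds (witness at 1)
  j=2: fails (none in [2,4])
  j=3: fails (none in [3,5])
  j=4: fails (none in [4,6])
  j=5: fails (none in [5,7])
  j=6: holds (witness at 8)
Found at j=0 → formula holds.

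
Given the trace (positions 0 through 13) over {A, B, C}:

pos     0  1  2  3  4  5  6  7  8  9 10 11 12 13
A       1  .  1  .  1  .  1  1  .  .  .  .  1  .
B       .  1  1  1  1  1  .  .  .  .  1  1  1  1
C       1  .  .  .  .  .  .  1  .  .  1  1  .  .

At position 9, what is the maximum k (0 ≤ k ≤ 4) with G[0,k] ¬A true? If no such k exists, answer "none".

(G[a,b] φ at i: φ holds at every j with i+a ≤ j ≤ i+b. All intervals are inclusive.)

2

¬A must hold from j=9 onward; find where it first fails.
  j=9: holds
  j=10: holds
  j=11: holds
  j=12: fails
Holds on [9,11], so largest k = 2.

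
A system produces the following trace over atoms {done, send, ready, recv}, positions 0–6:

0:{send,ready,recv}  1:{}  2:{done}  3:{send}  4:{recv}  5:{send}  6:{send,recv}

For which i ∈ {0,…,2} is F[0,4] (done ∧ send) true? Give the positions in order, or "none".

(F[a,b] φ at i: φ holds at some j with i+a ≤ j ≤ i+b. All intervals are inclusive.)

Evaluate at each i in [0,2]:
  i=0: ✗ (none in [0,4])
  i=1: ✗ (none in [1,5])
  i=2: ✗ (none in [2,6])

none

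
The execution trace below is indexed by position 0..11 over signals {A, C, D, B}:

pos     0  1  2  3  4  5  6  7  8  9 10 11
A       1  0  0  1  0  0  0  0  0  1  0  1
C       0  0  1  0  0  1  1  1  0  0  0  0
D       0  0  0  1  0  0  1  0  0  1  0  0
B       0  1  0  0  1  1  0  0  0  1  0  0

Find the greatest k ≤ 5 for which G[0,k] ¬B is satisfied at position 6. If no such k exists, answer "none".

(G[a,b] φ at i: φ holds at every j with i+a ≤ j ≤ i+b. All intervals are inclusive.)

¬B must hold from j=6 onward; find where it first fails.
  j=6: holds
  j=7: holds
  j=8: holds
  j=9: fails
Holds on [6,8], so largest k = 2.

2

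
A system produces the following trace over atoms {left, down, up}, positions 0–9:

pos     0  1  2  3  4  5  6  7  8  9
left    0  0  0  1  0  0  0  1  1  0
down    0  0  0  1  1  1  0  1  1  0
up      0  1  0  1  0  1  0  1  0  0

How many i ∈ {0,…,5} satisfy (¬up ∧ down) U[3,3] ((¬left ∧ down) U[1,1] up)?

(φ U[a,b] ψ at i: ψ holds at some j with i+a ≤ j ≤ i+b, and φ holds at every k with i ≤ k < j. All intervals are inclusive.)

0

Evaluate at each i in [0,5]:
  i=0: ✗ (no rhs in [3,3])
  i=1: ✗ (lhs fails at k=1 before rhs at j=4)
  i=2: ✗ (no rhs in [5,5])
  i=3: ✗ (no rhs in [6,6])
  i=4: ✗ (no rhs in [7,7])
  i=5: ✗ (no rhs in [8,8])
Positions where it holds: {} → 0.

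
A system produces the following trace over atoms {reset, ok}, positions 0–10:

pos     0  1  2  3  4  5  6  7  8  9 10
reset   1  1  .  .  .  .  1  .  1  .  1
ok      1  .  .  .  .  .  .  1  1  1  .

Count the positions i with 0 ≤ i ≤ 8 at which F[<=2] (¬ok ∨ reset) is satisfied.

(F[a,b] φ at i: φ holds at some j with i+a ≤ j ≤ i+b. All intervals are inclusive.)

9

Evaluate at each i in [0,8]:
  i=0: ✓ (witness j=0)
  i=1: ✓ (witness j=1)
  i=2: ✓ (witness j=2)
  i=3: ✓ (witness j=3)
  i=4: ✓ (witness j=4)
  i=5: ✓ (witness j=5)
  i=6: ✓ (witness j=6)
  i=7: ✓ (witness j=8)
  i=8: ✓ (witness j=8)
Positions where it holds: {0, 1, 2, 3, 4, 5, 6, 7, 8} → 9.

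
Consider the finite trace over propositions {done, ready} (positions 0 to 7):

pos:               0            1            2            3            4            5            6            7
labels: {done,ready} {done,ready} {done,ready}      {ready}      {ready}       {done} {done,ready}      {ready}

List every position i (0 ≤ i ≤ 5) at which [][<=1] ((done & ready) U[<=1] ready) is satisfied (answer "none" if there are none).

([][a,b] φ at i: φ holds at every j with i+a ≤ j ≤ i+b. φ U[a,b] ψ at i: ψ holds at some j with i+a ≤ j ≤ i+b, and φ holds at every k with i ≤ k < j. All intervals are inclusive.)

0, 1, 2, 3

Evaluate at each i in [0,5]:
  i=0: ✓ (all of [0,1])
  i=1: ✓ (all of [1,2])
  i=2: ✓ (all of [2,3])
  i=3: ✓ (all of [3,4])
  i=4: ✗ (fails at j=5)
  i=5: ✗ (fails at j=5)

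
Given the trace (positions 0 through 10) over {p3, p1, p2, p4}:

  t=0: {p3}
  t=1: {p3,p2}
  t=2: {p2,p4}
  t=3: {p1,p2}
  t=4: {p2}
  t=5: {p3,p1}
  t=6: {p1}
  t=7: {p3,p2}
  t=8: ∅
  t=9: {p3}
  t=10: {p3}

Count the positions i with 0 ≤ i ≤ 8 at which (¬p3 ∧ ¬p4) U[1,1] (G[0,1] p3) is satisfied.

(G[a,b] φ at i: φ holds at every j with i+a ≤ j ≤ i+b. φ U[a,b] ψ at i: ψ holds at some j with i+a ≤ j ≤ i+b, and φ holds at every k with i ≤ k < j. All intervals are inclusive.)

1

Evaluate at each i in [0,8]:
  i=0: ✗ (no rhs in [1,1])
  i=1: ✗ (no rhs in [2,2])
  i=2: ✗ (no rhs in [3,3])
  i=3: ✗ (no rhs in [4,4])
  i=4: ✗ (no rhs in [5,5])
  i=5: ✗ (no rhs in [6,6])
  i=6: ✗ (no rhs in [7,7])
  i=7: ✗ (no rhs in [8,8])
  i=8: ✓ (rhs at j=9; lhs holds on [8,8])
Positions where it holds: {8} → 1.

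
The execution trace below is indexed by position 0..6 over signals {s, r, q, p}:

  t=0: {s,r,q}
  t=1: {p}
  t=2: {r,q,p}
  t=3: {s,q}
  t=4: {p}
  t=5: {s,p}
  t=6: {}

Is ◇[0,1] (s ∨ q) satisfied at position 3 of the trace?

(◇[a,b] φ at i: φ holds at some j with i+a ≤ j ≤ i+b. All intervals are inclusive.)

True

Check (s ∨ q) at each j in [3,4]:
  j=3: true
  j=4: false
Found at j=3 → formula holds.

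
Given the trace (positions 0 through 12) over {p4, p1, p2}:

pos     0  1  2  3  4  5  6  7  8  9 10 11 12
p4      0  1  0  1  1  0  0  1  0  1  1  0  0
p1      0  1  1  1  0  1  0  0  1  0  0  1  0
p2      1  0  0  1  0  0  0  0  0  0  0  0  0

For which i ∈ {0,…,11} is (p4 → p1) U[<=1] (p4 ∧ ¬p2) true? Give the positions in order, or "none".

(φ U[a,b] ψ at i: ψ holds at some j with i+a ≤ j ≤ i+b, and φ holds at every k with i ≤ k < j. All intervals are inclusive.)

0, 1, 3, 4, 6, 7, 8, 9, 10

Evaluate at each i in [0,11]:
  i=0: ✓ (rhs at j=1; lhs holds on [0,0])
  i=1: ✓ (rhs at j=1)
  i=2: ✗ (no rhs in [2,3])
  i=3: ✓ (rhs at j=4; lhs holds on [3,3])
  i=4: ✓ (rhs at j=4)
  i=5: ✗ (no rhs in [5,6])
  i=6: ✓ (rhs at j=7; lhs holds on [6,6])
  i=7: ✓ (rhs at j=7)
  i=8: ✓ (rhs at j=9; lhs holds on [8,8])
  i=9: ✓ (rhs at j=9)
  i=10: ✓ (rhs at j=10)
  i=11: ✗ (no rhs in [11,12])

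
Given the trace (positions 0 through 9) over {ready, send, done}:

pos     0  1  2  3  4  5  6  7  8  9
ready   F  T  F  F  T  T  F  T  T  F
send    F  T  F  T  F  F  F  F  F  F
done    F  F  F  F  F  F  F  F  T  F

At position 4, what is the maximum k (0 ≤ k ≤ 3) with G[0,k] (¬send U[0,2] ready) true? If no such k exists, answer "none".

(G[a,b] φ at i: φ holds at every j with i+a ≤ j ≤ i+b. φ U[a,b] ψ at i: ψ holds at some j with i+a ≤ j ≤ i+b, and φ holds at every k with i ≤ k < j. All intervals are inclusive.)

3

(¬send U[0,2] ready) must hold from j=4 onward; find where it first fails.
  j=4: holds
  j=5: holds
  j=6: holds
  j=7: holds
Holds through j=7; largest k = 3.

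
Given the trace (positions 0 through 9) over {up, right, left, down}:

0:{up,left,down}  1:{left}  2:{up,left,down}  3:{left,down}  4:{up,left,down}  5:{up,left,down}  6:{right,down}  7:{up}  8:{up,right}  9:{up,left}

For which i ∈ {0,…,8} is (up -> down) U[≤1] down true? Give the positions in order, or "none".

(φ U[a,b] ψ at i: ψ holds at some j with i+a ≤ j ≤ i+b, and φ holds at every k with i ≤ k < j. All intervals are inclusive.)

Evaluate at each i in [0,8]:
  i=0: ✓ (rhs at j=0)
  i=1: ✓ (rhs at j=2; lhs holds on [1,1])
  i=2: ✓ (rhs at j=2)
  i=3: ✓ (rhs at j=3)
  i=4: ✓ (rhs at j=4)
  i=5: ✓ (rhs at j=5)
  i=6: ✓ (rhs at j=6)
  i=7: ✗ (no rhs in [7,8])
  i=8: ✗ (no rhs in [8,9])

0, 1, 2, 3, 4, 5, 6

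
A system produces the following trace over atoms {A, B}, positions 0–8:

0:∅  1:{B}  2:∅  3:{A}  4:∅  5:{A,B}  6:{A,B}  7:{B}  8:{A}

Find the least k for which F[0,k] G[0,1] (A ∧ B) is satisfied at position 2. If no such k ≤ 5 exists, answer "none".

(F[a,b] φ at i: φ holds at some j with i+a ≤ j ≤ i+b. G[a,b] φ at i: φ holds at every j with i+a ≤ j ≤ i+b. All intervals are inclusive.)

3

Scan j = 2,3,… for G[0,1] (A ∧ B):
  j=2: fails
  j=3: fails
  j=4: fails
  j=5: holds
First hit at j=5, so smallest k = 5-2 = 3.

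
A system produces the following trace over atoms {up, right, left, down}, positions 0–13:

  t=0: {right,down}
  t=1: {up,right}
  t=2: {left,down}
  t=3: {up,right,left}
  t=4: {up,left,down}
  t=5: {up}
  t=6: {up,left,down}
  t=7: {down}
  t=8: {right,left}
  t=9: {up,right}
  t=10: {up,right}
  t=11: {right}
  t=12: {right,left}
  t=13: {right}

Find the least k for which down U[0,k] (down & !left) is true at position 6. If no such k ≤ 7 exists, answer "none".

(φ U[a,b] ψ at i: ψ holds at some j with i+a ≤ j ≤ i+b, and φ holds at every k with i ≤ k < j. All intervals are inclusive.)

Need earliest j ≥ 6 with (down & !left), and down at every k in [6,j-1].
  j=6: rhs fails.
  j=7: rhs holds; lhs holds on [6,6]. k = 1.

1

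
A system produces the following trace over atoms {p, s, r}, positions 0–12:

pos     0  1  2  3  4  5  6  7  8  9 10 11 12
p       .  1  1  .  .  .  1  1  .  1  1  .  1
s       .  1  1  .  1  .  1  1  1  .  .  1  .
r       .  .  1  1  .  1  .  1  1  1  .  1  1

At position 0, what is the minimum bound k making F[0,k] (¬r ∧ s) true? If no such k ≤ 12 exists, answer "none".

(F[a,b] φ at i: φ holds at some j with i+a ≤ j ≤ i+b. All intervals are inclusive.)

1

Scan j = 0,1,… for (¬r ∧ s):
  j=0: fails
  j=1: holds
First hit at j=1, so smallest k = 1-0 = 1.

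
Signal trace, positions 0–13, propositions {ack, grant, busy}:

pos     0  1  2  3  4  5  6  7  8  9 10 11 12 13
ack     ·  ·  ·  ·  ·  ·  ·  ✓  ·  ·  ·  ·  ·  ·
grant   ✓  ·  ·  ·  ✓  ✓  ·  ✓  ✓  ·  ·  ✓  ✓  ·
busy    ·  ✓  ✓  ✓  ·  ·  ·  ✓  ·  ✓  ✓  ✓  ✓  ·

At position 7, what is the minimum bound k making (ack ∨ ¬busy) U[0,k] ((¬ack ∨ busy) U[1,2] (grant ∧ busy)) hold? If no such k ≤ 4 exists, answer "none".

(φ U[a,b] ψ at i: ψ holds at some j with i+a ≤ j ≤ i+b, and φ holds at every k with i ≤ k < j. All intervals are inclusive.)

Need earliest j ≥ 7 with ((¬ack ∨ busy) U[1,2] (grant ∧ busy)), and (ack ∨ ¬busy) at every k in [7,j-1].
  j=7: rhs fails.
  j=8: rhs fails.
  j=9: rhs holds; lhs holds on [7,8]. k = 2.

2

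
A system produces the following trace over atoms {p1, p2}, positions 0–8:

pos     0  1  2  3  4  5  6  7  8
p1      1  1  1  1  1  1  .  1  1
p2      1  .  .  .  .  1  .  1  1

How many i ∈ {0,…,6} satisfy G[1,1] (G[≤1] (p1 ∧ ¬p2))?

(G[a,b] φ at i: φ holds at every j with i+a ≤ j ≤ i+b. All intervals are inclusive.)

Evaluate at each i in [0,6]:
  i=0: ✓ (all of [1,1])
  i=1: ✓ (all of [2,2])
  i=2: ✓ (all of [3,3])
  i=3: ✗ (fails at j=4)
  i=4: ✗ (fails at j=5)
  i=5: ✗ (fails at j=6)
  i=6: ✗ (fails at j=7)
Positions where it holds: {0, 1, 2} → 3.

3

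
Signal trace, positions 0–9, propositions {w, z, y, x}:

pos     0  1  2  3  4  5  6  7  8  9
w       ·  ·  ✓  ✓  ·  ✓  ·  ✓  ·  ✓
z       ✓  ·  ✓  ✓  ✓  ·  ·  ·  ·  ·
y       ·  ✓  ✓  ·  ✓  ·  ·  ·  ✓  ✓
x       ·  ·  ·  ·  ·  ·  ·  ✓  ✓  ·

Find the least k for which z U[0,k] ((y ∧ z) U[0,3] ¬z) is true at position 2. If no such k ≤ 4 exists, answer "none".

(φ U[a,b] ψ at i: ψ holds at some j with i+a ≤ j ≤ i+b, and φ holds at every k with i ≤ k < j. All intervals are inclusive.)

2

Need earliest j ≥ 2 with ((y ∧ z) U[0,3] ¬z), and z at every k in [2,j-1].
  j=2: rhs fails.
  j=3: rhs fails.
  j=4: rhs holds; lhs holds on [2,3]. k = 2.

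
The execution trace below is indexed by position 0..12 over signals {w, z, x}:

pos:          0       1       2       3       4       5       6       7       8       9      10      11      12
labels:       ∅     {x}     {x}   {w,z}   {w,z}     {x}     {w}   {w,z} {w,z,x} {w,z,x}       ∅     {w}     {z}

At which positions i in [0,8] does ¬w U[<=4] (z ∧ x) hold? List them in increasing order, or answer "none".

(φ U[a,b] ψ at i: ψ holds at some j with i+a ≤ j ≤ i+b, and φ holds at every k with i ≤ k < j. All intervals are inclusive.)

Evaluate at each i in [0,8]:
  i=0: ✗ (no rhs in [0,4])
  i=1: ✗ (no rhs in [1,5])
  i=2: ✗ (no rhs in [2,6])
  i=3: ✗ (no rhs in [3,7])
  i=4: ✗ (lhs fails at k=4 before rhs at j=8)
  i=5: ✗ (lhs fails at k=6 before rhs at j=8)
  i=6: ✗ (lhs fails at k=6 before rhs at j=8)
  i=7: ✗ (lhs fails at k=7 before rhs at j=8)
  i=8: ✓ (rhs at j=8)

8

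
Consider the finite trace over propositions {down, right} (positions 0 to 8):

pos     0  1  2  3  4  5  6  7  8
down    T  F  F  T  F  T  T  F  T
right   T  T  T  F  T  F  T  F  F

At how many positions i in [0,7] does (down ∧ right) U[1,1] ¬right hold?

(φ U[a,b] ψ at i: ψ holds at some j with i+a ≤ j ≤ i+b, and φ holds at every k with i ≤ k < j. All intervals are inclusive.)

Evaluate at each i in [0,7]:
  i=0: ✗ (no rhs in [1,1])
  i=1: ✗ (no rhs in [2,2])
  i=2: ✗ (lhs fails at k=2 before rhs at j=3)
  i=3: ✗ (no rhs in [4,4])
  i=4: ✗ (lhs fails at k=4 before rhs at j=5)
  i=5: ✗ (no rhs in [6,6])
  i=6: ✓ (rhs at j=7; lhs holds on [6,6])
  i=7: ✗ (lhs fails at k=7 before rhs at j=8)
Positions where it holds: {6} → 1.

1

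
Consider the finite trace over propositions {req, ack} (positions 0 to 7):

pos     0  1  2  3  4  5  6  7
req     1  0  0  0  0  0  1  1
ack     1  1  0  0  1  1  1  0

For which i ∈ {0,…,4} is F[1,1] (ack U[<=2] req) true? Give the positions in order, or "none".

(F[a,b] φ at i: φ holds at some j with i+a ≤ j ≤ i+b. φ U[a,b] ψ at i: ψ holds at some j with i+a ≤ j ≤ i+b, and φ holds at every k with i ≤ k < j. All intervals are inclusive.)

3, 4

Evaluate at each i in [0,4]:
  i=0: ✗ (none in [1,1])
  i=1: ✗ (none in [2,2])
  i=2: ✗ (none in [3,3])
  i=3: ✓ (witness j=4)
  i=4: ✓ (witness j=5)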